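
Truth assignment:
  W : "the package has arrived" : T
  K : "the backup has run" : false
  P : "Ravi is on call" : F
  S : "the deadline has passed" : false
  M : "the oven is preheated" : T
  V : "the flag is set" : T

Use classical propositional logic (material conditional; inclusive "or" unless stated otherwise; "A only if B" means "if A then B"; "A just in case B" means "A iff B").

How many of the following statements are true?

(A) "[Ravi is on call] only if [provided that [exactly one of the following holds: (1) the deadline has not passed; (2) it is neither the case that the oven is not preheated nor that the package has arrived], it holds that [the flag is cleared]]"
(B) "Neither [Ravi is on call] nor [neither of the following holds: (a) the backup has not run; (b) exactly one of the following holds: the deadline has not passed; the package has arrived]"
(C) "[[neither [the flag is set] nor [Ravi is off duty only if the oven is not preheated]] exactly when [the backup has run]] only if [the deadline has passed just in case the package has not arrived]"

3

(A): In symbols: P -> ((not S xor (not M nor W)) -> not V)

not S = not False = True
not M = not True = False
not M nor W = False nor True = False
not S xor (not M nor W) = True xor False = True
not V = not True = False
(not S xor (not M nor W)) -> not V = True -> False = False
P -> ((not S xor (not M nor W)) -> not V) = False -> False = True
Hence (A) is true.

(B): Formalization: P nor (not K nor (not S xor W))

not K = not False = True
not S = not False = True
not S xor W = True xor True = False
not K nor (not S xor W) = True nor False = False
P nor (not K nor (not S xor W)) = False nor False = True
So (B) is true.

(C): Parsed as ((V nor (not P -> not M)) iff K) -> (S iff not W)

not P = not False = True
not M = not True = False
not P -> not M = True -> False = False
V nor (not P -> not M) = True nor False = False
(V nor (not P -> not M)) iff K = False iff False = True
not W = not True = False
S iff not W = False iff False = True
((V nor (not P -> not M)) iff K) -> (S iff not W) = True -> True = True
Hence (C) is true.

True statements: 3 ((A), (B), (C)).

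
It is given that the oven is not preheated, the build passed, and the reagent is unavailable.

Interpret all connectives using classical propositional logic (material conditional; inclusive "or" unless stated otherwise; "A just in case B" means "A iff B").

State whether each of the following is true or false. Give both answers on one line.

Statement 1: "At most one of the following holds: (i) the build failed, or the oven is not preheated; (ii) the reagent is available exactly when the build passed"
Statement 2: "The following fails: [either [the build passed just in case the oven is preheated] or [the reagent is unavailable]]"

Statement 1 True; Statement 2 False

Let K = "the build passed" (True), P = "the oven is preheated" (False), U = "the reagent is available" (False).

Statement 1: Formalization: (not K or not P) nand (U iff K)

not K = not True = False
not P = not False = True
not K or not P = False or True = True
U iff K = False iff True = False
(not K or not P) nand (U iff K) = True nand False = True
Thus Statement 1 is true.

Statement 2: Formalization: not ((K iff P) or not U)

K iff P = True iff False = False
not U = not False = True
(K iff P) or not U = False or True = True
not ((K iff P) or not U) = not True = False
Hence Statement 2 is false.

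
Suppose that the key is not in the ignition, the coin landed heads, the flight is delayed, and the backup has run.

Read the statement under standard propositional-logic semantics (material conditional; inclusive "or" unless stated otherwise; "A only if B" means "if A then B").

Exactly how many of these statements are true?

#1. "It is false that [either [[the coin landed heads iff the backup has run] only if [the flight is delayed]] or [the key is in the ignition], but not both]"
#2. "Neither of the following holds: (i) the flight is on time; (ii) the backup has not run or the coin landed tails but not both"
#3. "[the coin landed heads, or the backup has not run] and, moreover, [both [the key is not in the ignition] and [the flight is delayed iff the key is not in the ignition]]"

2

Let V = "the coin landed heads" (True), L = "the backup has run" (True), R = "the flight is delayed" (True), W = "the key is in the ignition" (False).

#1: Parsed as not (((V iff L) -> R) xor W)

V iff L = True iff True = True
(V iff L) -> R = True -> True = True
((V iff L) -> R) xor W = True xor False = True
not (((V iff L) -> R) xor W) = not True = False
Hence #1 is false.

#2: Formalization: not R nor (not L xor not V)

not R = not True = False
not L = not True = False
not V = not True = False
not L xor not V = False xor False = False
not R nor (not L xor not V) = False nor False = True
Hence #2 is true.

#3: This is (V or not L) and (not W and (R iff not W)).

not L = not True = False
V or not L = True or False = True
not W = not False = True
not W = not False = True
R iff not W = True iff True = True
not W and (R iff not W) = True and True = True
(V or not L) and (not W and (R iff not W)) = True and True = True
So #3 is true.

Count: 2.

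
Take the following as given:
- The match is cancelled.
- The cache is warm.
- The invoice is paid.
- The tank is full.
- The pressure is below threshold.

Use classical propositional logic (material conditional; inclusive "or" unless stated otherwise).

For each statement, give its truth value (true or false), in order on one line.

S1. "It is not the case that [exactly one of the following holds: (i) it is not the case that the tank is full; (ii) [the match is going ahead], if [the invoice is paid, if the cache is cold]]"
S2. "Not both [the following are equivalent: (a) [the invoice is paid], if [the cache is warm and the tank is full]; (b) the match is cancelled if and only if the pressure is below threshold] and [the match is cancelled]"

S1 true / S2 false

Let M = "the tank is full" (T), R = "the cache is warm" (T), H = "the invoice is paid" (T), Q = "the match is cancelled" (T), S = "the pressure is above threshold" (F).

S1: Formalization: ~(~M xor ((~R -> H) -> ~Q))

~M = ~T = F
~R = ~T = F
~R -> H = F -> T = T
~Q = ~T = F
(~R -> H) -> ~Q = T -> F = F
~M xor ((~R -> H) -> ~Q) = F xor F = F
~(~M xor ((~R -> H) -> ~Q)) = ~F = T
Thus S1 is true.

S2: Parsed as (((R & M) -> H) <-> (Q <-> ~S)) nand Q

R & M = T & T = T
(R & M) -> H = T -> T = T
~S = ~F = T
Q <-> ~S = T <-> T = T
((R & M) -> H) <-> (Q <-> ~S) = T <-> T = T
(((R & M) -> H) <-> (Q <-> ~S)) nand Q = T nand T = F
Hence S2 is false.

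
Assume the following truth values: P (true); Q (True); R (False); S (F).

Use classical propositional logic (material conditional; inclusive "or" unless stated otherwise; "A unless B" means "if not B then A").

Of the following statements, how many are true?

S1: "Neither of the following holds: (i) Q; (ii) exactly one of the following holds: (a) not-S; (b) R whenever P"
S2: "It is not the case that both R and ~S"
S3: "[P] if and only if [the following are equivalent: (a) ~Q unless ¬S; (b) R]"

S1: In symbols: Q nor (not S xor (P -> R))

not S = not False = True
P -> R = True -> False = False
not S xor (P -> R) = True xor False = True
Q nor (not S xor (P -> R)) = True nor True = False
Hence S1 is false.

S2: In symbols: R nand not S

not S = not False = True
R nand not S = False nand True = True
Hence S2 is true.

S3: This is P iff ((not Q or not S) iff R).

not Q = not True = False
not S = not False = True
not Q or not S = False or True = True
(not Q or not S) iff R = True iff False = False
P iff ((not Q or not S) iff R) = True iff False = False
Hence S3 is false.

True statements: 1 (S2).

1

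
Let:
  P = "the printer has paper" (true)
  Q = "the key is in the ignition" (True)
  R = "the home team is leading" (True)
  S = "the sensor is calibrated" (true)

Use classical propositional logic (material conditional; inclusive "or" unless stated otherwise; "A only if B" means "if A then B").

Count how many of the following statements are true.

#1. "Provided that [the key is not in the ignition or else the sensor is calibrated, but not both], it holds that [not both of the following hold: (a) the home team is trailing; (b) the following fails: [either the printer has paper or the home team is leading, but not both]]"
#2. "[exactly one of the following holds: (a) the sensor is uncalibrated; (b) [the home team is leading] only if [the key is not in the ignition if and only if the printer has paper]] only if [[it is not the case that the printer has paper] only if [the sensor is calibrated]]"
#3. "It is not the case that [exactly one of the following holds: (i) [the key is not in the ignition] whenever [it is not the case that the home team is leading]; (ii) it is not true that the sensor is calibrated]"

2

#1: In symbols: (¬Q ⊕ S) → (¬R ↑ ¬(P ⊕ R))

¬Q = ¬T = F
¬Q ⊕ S = F ⊕ T = T
¬R = ¬T = F
P ⊕ R = T ⊕ T = F
¬(P ⊕ R) = ¬F = T
¬R ↑ ¬(P ⊕ R) = F ↑ T = T
(¬Q ⊕ S) → (¬R ↑ ¬(P ⊕ R)) = T → T = T
Thus #1 is true.

#2: In symbols: (¬S ⊕ (R → (¬Q ↔ P))) → (¬P → S)

¬S = ¬T = F
¬Q = ¬T = F
¬Q ↔ P = F ↔ T = F
R → (¬Q ↔ P) = T → F = F
¬S ⊕ (R → (¬Q ↔ P)) = F ⊕ F = F
¬P = ¬T = F
¬P → S = F → T = T
(¬S ⊕ (R → (¬Q ↔ P))) → (¬P → S) = F → T = T
So #2 is true.

#3: This is ¬((¬R → ¬Q) ⊕ ¬S).

¬R = ¬T = F
¬Q = ¬T = F
¬R → ¬Q = F → F = T
¬S = ¬T = F
(¬R → ¬Q) ⊕ ¬S = T ⊕ F = T
¬((¬R → ¬Q) ⊕ ¬S) = ¬T = F
Thus #3 is false.

True statements: 2 (#1, #2).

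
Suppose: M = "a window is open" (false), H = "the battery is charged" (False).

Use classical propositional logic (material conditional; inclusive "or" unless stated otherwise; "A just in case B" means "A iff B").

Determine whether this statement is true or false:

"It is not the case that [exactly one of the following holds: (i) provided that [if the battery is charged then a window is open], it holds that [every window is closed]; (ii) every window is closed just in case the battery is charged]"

Formalization: ¬(((H → M) → ¬M) ⊕ (¬M ↔ H))

H → M = F → F = T
¬M = ¬F = T
(H → M) → ¬M = T → T = T
¬M = ¬F = T
¬M ↔ H = T ↔ F = F
((H → M) → ¬M) ⊕ (¬M ↔ H) = T ⊕ F = T
¬(((H → M) → ¬M) ⊕ (¬M ↔ H)) = ¬T = F

False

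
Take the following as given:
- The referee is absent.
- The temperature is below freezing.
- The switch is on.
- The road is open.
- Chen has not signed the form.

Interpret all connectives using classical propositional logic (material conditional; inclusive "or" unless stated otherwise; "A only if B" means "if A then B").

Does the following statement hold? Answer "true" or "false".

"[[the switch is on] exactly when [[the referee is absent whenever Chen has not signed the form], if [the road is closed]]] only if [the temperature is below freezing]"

True.

Let R = "the switch is on" (True), N = "the road is closed" (False), U = "Chen has signed the form" (False), D = "the referee is present" (False), V = "the temperature is below freezing" (True).
Formalization: (R iff (N -> (not U -> not D))) -> V

not U = not False = True
not D = not False = True
not U -> not D = True -> True = True
N -> (not U -> not D) = False -> True = True
R iff (N -> (not U -> not D)) = True iff True = True
(R iff (N -> (not U -> not D))) -> V = True -> True = True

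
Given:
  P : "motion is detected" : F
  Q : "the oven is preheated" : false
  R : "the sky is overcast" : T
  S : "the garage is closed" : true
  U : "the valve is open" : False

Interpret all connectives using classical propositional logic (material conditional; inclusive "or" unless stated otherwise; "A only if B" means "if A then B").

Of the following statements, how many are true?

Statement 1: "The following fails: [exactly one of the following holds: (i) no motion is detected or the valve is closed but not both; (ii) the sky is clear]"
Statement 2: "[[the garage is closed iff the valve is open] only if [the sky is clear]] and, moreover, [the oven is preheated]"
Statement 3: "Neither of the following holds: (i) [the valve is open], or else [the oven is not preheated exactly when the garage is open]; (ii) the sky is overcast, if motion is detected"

Statement 1: In symbols: ¬((¬P ⊕ ¬U) ⊕ ¬R)

¬P = ¬F = T
¬U = ¬F = T
¬P ⊕ ¬U = T ⊕ T = F
¬R = ¬T = F
(¬P ⊕ ¬U) ⊕ ¬R = F ⊕ F = F
¬((¬P ⊕ ¬U) ⊕ ¬R) = ¬F = T
Thus Statement 1 is true.

Statement 2: This is ((S ↔ U) → ¬R) ∧ Q.

S ↔ U = T ↔ F = F
¬R = ¬T = F
(S ↔ U) → ¬R = F → F = T
((S ↔ U) → ¬R) ∧ Q = T ∧ F = F
Thus Statement 2 is false.

Statement 3: In symbols: (U ∨ (¬Q ↔ ¬S)) ↓ (P → R)

¬Q = ¬F = T
¬S = ¬T = F
¬Q ↔ ¬S = T ↔ F = F
U ∨ (¬Q ↔ ¬S) = F ∨ F = F
P → R = F → T = T
(U ∨ (¬Q ↔ ¬S)) ↓ (P → R) = F ↓ T = F
So Statement 3 is false.

True statements: 1 (Statement 1).

1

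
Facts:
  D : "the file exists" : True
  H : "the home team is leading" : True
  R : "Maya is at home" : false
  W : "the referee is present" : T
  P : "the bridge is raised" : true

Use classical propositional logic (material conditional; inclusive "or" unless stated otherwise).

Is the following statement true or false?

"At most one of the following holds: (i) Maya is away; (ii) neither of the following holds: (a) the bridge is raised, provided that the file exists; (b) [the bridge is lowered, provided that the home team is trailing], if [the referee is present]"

In symbols: ¬R ↑ ((D → P) ↓ (W → (¬H → ¬P)))

¬R = ¬F = T
D → P = T → T = T
¬H = ¬T = F
¬P = ¬T = F
¬H → ¬P = F → F = T
W → (¬H → ¬P) = T → T = T
(D → P) ↓ (W → (¬H → ¬P)) = T ↓ T = F
¬R ↑ ((D → P) ↓ (W → (¬H → ¬P))) = T ↑ F = T

true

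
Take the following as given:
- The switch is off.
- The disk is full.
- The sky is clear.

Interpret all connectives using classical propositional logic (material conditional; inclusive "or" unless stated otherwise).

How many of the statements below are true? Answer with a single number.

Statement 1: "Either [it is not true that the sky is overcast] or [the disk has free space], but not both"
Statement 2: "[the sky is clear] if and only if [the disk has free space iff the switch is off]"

1

Let N = "the sky is overcast" (False), Q = "the disk is full" (True), W = "the switch is on" (False).

Statement 1: In symbols: not N xor not Q

not N = not False = True
not Q = not True = False
not N xor not Q = True xor False = True
Hence Statement 1 is true.

Statement 2: Formalization: not N iff (not Q iff not W)

not N = not False = True
not Q = not True = False
not W = not False = True
not Q iff not W = False iff True = False
not N iff (not Q iff not W) = True iff False = False
Thus Statement 2 is false.

Count: 1.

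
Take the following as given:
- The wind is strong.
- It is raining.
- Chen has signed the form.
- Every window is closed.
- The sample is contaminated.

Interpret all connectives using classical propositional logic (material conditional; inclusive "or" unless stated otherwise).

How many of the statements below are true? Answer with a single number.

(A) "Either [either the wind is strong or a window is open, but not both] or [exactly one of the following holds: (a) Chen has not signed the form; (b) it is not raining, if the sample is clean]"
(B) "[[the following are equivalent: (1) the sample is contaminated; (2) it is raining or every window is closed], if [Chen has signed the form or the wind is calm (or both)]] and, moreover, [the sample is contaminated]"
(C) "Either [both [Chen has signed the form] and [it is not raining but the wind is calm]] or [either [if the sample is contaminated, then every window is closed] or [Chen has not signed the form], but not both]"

3

Let M = "the wind is strong" (True), D = "a window is open" (False), W = "Chen has signed the form" (True), N = "the sample is contaminated" (True), P = "it is raining" (True).

(A): Formalization: (M xor D) or (not W xor (not N -> not P))

M xor D = True xor False = True
not W = not True = False
not N = not True = False
not P = not True = False
not N -> not P = False -> False = True
not W xor (not N -> not P) = False xor True = True
(M xor D) or (not W xor (not N -> not P)) = True or True = True
Hence (A) is true.

(B): This is ((W or not M) -> (N iff (P or not D))) and N.

not M = not True = False
W or not M = True or False = True
not D = not False = True
P or not D = True or True = True
N iff (P or not D) = True iff True = True
(W or not M) -> (N iff (P or not D)) = True -> True = True
((W or not M) -> (N iff (P or not D))) and N = True and True = True
Hence (B) is true.

(C): In symbols: (W and (not P and not M)) or ((N -> not D) xor not W)

not P = not True = False
not M = not True = False
not P and not M = False and False = False
W and (not P and not M) = True and False = False
not D = not False = True
N -> not D = True -> True = True
not W = not True = False
(N -> not D) xor not W = True xor False = True
(W and (not P and not M)) or ((N -> not D) xor not W) = False or True = True
Thus (C) is true.

Count: 3.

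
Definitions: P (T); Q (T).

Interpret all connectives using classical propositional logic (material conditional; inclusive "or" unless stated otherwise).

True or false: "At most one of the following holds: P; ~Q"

true

In symbols: P nand ~Q

~Q = ~T = F
P nand ~Q = T nand F = T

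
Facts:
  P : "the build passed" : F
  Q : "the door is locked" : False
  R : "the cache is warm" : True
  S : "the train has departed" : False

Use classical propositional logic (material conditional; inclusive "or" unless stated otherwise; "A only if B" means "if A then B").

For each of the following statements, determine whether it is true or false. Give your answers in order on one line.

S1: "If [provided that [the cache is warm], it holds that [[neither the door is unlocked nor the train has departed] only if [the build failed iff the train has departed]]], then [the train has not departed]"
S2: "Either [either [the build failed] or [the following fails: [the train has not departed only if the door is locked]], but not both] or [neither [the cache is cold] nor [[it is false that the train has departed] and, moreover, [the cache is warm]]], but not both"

S1 true / S2 false

S1: Parsed as (R -> ((not Q nor S) -> (not P iff S))) -> not S

not Q = not False = True
not Q nor S = True nor False = False
not P = not False = True
not P iff S = True iff False = False
(not Q nor S) -> (not P iff S) = False -> False = True
R -> ((not Q nor S) -> (not P iff S)) = True -> True = True
not S = not False = True
(R -> ((not Q nor S) -> (not P iff S))) -> not S = True -> True = True
So S1 is true.

S2: In symbols: (not P xor not (not S -> Q)) xor (not R nor (not S and R))

not P = not False = True
not S = not False = True
not S -> Q = True -> False = False
not (not S -> Q) = not False = True
not P xor not (not S -> Q) = True xor True = False
not R = not True = False
not S = not False = True
not S and R = True and True = True
not R nor (not S and R) = False nor True = False
(not P xor not (not S -> Q)) xor (not R nor (not S and R)) = False xor False = False
Hence S2 is false.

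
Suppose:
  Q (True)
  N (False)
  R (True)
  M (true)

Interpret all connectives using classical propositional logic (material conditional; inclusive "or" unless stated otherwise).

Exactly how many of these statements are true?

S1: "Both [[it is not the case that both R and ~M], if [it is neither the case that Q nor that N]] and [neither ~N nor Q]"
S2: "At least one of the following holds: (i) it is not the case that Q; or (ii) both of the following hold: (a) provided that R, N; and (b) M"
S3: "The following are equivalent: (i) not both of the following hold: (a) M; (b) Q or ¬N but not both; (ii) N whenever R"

0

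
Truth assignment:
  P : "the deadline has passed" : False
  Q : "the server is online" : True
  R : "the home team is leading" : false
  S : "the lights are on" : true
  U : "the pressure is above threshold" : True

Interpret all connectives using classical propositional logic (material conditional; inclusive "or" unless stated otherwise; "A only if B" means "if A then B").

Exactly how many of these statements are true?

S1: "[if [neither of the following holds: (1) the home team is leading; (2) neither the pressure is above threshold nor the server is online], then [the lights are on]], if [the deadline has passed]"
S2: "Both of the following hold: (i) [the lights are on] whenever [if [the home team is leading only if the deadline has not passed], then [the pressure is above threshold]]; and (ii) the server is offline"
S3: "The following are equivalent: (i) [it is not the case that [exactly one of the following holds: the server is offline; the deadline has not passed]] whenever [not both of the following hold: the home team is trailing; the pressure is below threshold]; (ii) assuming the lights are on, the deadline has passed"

2

S1: In symbols: P -> ((R nor (U nor Q)) -> S)

U nor Q = T nor T = F
R nor (U nor Q) = F nor F = T
(R nor (U nor Q)) -> S = T -> T = T
P -> ((R nor (U nor Q)) -> S) = F -> T = T
So S1 is true.

S2: Formalization: (((R -> ~P) -> U) -> S) & ~Q

~P = ~F = T
R -> ~P = F -> T = T
(R -> ~P) -> U = T -> T = T
((R -> ~P) -> U) -> S = T -> T = T
~Q = ~T = F
(((R -> ~P) -> U) -> S) & ~Q = T & F = F
Hence S2 is false.

S3: Parsed as ((~R nand ~U) -> ~(~Q xor ~P)) <-> (S -> P)

~R = ~F = T
~U = ~T = F
~R nand ~U = T nand F = T
~Q = ~T = F
~P = ~F = T
~Q xor ~P = F xor T = T
~(~Q xor ~P) = ~T = F
(~R nand ~U) -> ~(~Q xor ~P) = T -> F = F
S -> P = T -> F = F
((~R nand ~U) -> ~(~Q xor ~P)) <-> (S -> P) = F <-> F = T
So S3 is true.

2 of the 3 statements are true (S1, S3).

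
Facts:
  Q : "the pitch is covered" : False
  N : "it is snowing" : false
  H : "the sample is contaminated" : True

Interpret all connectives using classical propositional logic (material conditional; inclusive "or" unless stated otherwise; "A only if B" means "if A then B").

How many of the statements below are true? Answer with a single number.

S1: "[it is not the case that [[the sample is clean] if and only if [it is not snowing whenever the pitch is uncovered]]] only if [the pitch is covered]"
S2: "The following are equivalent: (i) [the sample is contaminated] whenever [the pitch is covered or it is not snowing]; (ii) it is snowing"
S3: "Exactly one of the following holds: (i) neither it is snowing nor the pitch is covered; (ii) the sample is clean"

S1: Parsed as not (not H iff (not Q -> not N)) -> Q

not H = not True = False
not Q = not False = True
not N = not False = True
not Q -> not N = True -> True = True
not H iff (not Q -> not N) = False iff True = False
not (not H iff (not Q -> not N)) = not False = True
not (not H iff (not Q -> not N)) -> Q = True -> False = False
Hence S1 is false.

S2: Formalization: ((Q or not N) -> H) iff N

not N = not False = True
Q or not N = False or True = True
(Q or not N) -> H = True -> True = True
((Q or not N) -> H) iff N = True iff False = False
Thus S2 is false.

S3: In symbols: (N nor Q) xor not H

N nor Q = False nor False = True
not H = not True = False
(N nor Q) xor not H = True xor False = True
Hence S3 is true.

Count: 1.

1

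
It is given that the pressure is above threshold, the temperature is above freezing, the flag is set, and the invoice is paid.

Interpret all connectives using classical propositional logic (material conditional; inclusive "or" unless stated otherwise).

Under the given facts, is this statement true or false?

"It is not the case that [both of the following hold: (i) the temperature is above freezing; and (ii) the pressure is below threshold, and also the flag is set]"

True.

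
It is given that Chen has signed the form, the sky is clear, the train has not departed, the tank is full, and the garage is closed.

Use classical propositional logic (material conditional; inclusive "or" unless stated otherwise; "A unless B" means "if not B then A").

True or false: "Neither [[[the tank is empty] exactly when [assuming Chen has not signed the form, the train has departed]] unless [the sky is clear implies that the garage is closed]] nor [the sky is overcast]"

Let G = "the tank is full" (True), Q = "Chen has signed the form" (True), U = "the train has departed" (False), H = "the sky is overcast" (False), D = "the garage is closed" (True).
This is ((not G iff (not Q -> U)) or (not H -> D)) nor H.

not G = not True = False
not Q = not True = False
not Q -> U = False -> False = True
not G iff (not Q -> U) = False iff True = False
not H = not False = True
not H -> D = True -> True = True
(not G iff (not Q -> U)) or (not H -> D) = False or True = True
((not G iff (not Q -> U)) or (not H -> D)) nor H = True nor False = False

False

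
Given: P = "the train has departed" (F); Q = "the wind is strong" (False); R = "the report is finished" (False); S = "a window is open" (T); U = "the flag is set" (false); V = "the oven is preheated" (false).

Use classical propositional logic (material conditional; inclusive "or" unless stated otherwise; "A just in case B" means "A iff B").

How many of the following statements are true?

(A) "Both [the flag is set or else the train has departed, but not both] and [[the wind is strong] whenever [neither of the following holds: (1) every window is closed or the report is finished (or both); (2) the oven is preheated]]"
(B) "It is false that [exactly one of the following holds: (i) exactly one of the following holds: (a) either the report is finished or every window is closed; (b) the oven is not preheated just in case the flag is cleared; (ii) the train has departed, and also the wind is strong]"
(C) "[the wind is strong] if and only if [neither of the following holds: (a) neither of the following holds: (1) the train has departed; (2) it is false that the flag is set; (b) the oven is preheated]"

(A): Formalization: (U xor P) and (((not S or R) nor V) -> Q)

U xor P = False xor False = False
not S = not True = False
not S or R = False or False = False
(not S or R) nor V = False nor False = True
((not S or R) nor V) -> Q = True -> False = False
(U xor P) and (((not S or R) nor V) -> Q) = False and False = False
Hence (A) is false.

(B): Formalization: not (((R or not S) xor (not V iff not U)) xor (P and Q))

not S = not True = False
R or not S = False or False = False
not V = not False = True
not U = not False = True
not V iff not U = True iff True = True
(R or not S) xor (not V iff not U) = False xor True = True
P and Q = False and False = False
((R or not S) xor (not V iff not U)) xor (P and Q) = True xor False = True
not (((R or not S) xor (not V iff not U)) xor (P and Q)) = not True = False
Thus (B) is false.

(C): This is Q iff ((P nor not U) nor V).

not U = not False = True
P nor not U = False nor True = False
(P nor not U) nor V = False nor False = True
Q iff ((P nor not U) nor V) = False iff True = False
Thus (C) is false.

True statements: 0 (none).

0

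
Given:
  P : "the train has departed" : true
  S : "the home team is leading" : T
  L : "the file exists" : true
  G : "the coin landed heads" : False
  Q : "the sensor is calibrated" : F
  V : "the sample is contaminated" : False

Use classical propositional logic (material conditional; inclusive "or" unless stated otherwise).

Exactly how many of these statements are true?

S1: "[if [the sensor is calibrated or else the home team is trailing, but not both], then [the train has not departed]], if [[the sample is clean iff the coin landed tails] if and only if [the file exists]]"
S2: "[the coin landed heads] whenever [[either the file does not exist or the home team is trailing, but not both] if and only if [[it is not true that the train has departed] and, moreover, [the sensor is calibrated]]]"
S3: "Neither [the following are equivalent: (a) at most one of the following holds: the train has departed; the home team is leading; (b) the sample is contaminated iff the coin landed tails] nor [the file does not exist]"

S1: This is ((¬V ↔ ¬G) ↔ L) → ((Q ⊕ ¬S) → ¬P).

¬V = ¬F = T
¬G = ¬F = T
¬V ↔ ¬G = T ↔ T = T
(¬V ↔ ¬G) ↔ L = T ↔ T = T
¬S = ¬T = F
Q ⊕ ¬S = F ⊕ F = F
¬P = ¬T = F
(Q ⊕ ¬S) → ¬P = F → F = T
((¬V ↔ ¬G) ↔ L) → ((Q ⊕ ¬S) → ¬P) = T → T = T
Thus S1 is true.

S2: Parsed as ((¬L ⊕ ¬S) ↔ (¬P ∧ Q)) → G

¬L = ¬T = F
¬S = ¬T = F
¬L ⊕ ¬S = F ⊕ F = F
¬P = ¬T = F
¬P ∧ Q = F ∧ F = F
(¬L ⊕ ¬S) ↔ (¬P ∧ Q) = F ↔ F = T
((¬L ⊕ ¬S) ↔ (¬P ∧ Q)) → G = T → F = F
Hence S2 is false.

S3: This is ((P ↑ S) ↔ (V ↔ ¬G)) ↓ ¬L.

P ↑ S = T ↑ T = F
¬G = ¬F = T
V ↔ ¬G = F ↔ T = F
(P ↑ S) ↔ (V ↔ ¬G) = F ↔ F = T
¬L = ¬T = F
((P ↑ S) ↔ (V ↔ ¬G)) ↓ ¬L = T ↓ F = F
So S3 is false.

True statements: 1.

1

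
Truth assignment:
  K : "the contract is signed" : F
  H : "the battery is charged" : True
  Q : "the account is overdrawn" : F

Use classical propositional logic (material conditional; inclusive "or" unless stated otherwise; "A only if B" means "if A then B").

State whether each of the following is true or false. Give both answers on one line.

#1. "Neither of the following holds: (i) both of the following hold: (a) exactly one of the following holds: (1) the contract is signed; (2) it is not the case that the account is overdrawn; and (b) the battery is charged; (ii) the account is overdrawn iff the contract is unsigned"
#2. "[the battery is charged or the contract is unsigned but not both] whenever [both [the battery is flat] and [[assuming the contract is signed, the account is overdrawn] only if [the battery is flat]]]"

#1: In symbols: ((K xor ~Q) & H) nor (Q <-> ~K)

~Q = ~F = T
K xor ~Q = F xor T = T
(K xor ~Q) & H = T & T = T
~K = ~F = T
Q <-> ~K = F <-> T = F
((K xor ~Q) & H) nor (Q <-> ~K) = T nor F = F
So #1 is false.

#2: This is (~H & ((K -> Q) -> ~H)) -> (H xor ~K).

~H = ~T = F
K -> Q = F -> F = T
~H = ~T = F
(K -> Q) -> ~H = T -> F = F
~H & ((K -> Q) -> ~H) = F & F = F
~K = ~F = T
H xor ~K = T xor T = F
(~H & ((K -> Q) -> ~H)) -> (H xor ~K) = F -> F = T
So #2 is true.

#1 F, #2 T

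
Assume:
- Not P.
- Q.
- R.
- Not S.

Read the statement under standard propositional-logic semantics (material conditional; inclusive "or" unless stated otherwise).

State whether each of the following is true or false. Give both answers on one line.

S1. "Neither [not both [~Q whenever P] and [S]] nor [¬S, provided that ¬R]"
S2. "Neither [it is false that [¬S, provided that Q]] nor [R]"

S1 F; S2 F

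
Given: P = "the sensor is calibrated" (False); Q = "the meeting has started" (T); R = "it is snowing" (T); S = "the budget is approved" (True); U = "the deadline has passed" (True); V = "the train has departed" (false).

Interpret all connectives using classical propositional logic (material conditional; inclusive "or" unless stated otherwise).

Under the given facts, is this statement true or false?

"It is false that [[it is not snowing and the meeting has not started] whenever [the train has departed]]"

The statement is false.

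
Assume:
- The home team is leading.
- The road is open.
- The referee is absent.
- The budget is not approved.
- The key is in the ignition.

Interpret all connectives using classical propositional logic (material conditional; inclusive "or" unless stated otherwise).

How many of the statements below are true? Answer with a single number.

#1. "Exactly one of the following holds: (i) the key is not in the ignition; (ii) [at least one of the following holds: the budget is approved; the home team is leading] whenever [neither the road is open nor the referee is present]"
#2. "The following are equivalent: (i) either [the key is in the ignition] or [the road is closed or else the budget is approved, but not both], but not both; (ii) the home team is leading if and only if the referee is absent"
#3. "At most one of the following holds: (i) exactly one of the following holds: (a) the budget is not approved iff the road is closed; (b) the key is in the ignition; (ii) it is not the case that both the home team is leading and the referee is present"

Let U = "the key is in the ignition" (T), Q = "the road is closed" (F), R = "the referee is present" (F), S = "the budget is approved" (F), P = "the home team is leading" (T).

#1: Formalization: ¬U ⊕ ((¬Q ↓ R) → (S ∨ P))

¬U = ¬T = F
¬Q = ¬F = T
¬Q ↓ R = T ↓ F = F
S ∨ P = F ∨ T = T
(¬Q ↓ R) → (S ∨ P) = F → T = T
¬U ⊕ ((¬Q ↓ R) → (S ∨ P)) = F ⊕ T = T
So #1 is true.

#2: Parsed as (U ⊕ (Q ⊕ S)) ↔ (P ↔ ¬R)

Q ⊕ S = F ⊕ F = F
U ⊕ (Q ⊕ S) = T ⊕ F = T
¬R = ¬F = T
P ↔ ¬R = T ↔ T = T
(U ⊕ (Q ⊕ S)) ↔ (P ↔ ¬R) = T ↔ T = T
So #2 is true.

#3: In symbols: ((¬S ↔ Q) ⊕ U) ↑ (P ↑ R)

¬S = ¬F = T
¬S ↔ Q = T ↔ F = F
(¬S ↔ Q) ⊕ U = F ⊕ T = T
P ↑ R = T ↑ F = T
((¬S ↔ Q) ⊕ U) ↑ (P ↑ R) = T ↑ T = F
Hence #3 is false.

Count: 2.

2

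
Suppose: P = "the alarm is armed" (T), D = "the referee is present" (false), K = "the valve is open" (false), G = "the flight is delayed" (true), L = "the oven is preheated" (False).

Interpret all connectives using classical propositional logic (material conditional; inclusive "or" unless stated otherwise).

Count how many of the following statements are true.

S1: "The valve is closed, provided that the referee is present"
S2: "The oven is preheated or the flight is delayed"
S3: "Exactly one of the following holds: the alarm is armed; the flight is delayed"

2

S1: This is D -> ~K.

~K = ~F = T
D -> ~K = F -> T = T
Hence S1 is true.

S2: Parsed as L | G

L | G = F | T = T
Hence S2 is true.

S3: Parsed as P xor G

P xor G = T xor T = F
Hence S3 is false.

2 of the 3 statements are true (S1, S2).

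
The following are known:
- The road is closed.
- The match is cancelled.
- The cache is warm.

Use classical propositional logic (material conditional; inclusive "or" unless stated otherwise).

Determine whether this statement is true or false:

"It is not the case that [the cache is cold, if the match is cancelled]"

The statement is true.

Let Q = "the match is cancelled" (True), R = "the cache is warm" (True).
In symbols: not (Q -> not R)

not R = not True = False
Q -> not R = True -> False = False
not (Q -> not R) = not False = True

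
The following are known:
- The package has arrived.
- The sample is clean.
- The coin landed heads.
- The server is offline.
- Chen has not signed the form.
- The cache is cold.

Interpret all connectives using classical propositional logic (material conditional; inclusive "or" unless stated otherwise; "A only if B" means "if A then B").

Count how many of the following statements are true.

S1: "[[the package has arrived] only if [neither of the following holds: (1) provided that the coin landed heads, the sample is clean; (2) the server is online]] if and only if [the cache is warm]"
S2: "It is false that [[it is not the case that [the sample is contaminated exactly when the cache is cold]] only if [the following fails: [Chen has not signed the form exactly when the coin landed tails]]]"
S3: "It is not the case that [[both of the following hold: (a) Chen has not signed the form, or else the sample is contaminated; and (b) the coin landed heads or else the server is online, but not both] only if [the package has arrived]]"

Let P = "the package has arrived" (True), R = "the coin landed heads" (True), Q = "the sample is contaminated" (False), S = "the server is online" (False), V = "the cache is warm" (False), U = "Chen has signed the form" (False).

S1: In symbols: (P -> ((R -> not Q) nor S)) iff V

not Q = not False = True
R -> not Q = True -> True = True
(R -> not Q) nor S = True nor False = False
P -> ((R -> not Q) nor S) = True -> False = False
(P -> ((R -> not Q) nor S)) iff V = False iff False = True
So S1 is true.

S2: This is not (not (Q iff not V) -> not (not U iff not R)).

not V = not False = True
Q iff not V = False iff True = False
not (Q iff not V) = not False = True
not U = not False = True
not R = not True = False
not U iff not R = True iff False = False
not (not U iff not R) = not False = True
not (Q iff not V) -> not (not U iff not R) = True -> True = True
not (not (Q iff not V) -> not (not U iff not R)) = not True = False
Hence S2 is false.

S3: Formalization: not (((not U or Q) and (R xor S)) -> P)

not U = not False = True
not U or Q = True or False = True
R xor S = True xor False = True
(not U or Q) and (R xor S) = True and True = True
((not U or Q) and (R xor S)) -> P = True -> True = True
not (((not U or Q) and (R xor S)) -> P) = not True = False
Hence S3 is false.

True statements: 1.

1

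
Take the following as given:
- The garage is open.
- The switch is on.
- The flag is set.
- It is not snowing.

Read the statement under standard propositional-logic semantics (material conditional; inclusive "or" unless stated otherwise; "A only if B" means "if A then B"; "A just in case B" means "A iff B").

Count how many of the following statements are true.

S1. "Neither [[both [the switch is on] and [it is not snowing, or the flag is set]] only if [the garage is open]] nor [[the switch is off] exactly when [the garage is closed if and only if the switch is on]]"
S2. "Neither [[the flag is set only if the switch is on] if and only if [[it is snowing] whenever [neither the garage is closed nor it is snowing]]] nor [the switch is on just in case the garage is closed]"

1

Let Q = "the switch is on" (True), S = "it is snowing" (False), R = "the flag is set" (True), P = "the garage is closed" (False).

S1: Formalization: ((Q and (not S or R)) -> not P) nor (not Q iff (P iff Q))

not S = not False = True
not S or R = True or True = True
Q and (not S or R) = True and True = True
not P = not False = True
(Q and (not S or R)) -> not P = True -> True = True
not Q = not True = False
P iff Q = False iff True = False
not Q iff (P iff Q) = False iff False = True
((Q and (not S or R)) -> not P) nor (not Q iff (P iff Q)) = True nor True = False
Hence S1 is false.

S2: Parsed as ((R -> Q) iff ((P nor S) -> S)) nor (Q iff P)

R -> Q = True -> True = True
P nor S = False nor False = True
(P nor S) -> S = True -> False = False
(R -> Q) iff ((P nor S) -> S) = True iff False = False
Q iff P = True iff False = False
((R -> Q) iff ((P nor S) -> S)) nor (Q iff P) = False nor False = True
So S2 is true.

True statements: 1 (S2).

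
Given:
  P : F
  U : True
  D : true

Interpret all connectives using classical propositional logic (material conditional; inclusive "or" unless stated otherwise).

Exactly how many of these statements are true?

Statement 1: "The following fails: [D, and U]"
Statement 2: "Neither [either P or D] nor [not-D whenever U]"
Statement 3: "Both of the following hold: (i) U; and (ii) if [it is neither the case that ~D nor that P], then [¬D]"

Statement 1: This is not (D and U).

D and U = True and True = True
not (D and U) = not True = False
Thus Statement 1 is false.

Statement 2: Parsed as (P or D) nor (U -> not D)

P or D = False or True = True
not D = not True = False
U -> not D = True -> False = False
(P or D) nor (U -> not D) = True nor False = False
So Statement 2 is false.

Statement 3: This is U and ((not D nor P) -> not D).

not D = not True = False
not D nor P = False nor False = True
not D = not True = False
(not D nor P) -> not D = True -> False = False
U and ((not D nor P) -> not D) = True and False = False
So Statement 3 is false.

0 of the 3 statements are true (none).

0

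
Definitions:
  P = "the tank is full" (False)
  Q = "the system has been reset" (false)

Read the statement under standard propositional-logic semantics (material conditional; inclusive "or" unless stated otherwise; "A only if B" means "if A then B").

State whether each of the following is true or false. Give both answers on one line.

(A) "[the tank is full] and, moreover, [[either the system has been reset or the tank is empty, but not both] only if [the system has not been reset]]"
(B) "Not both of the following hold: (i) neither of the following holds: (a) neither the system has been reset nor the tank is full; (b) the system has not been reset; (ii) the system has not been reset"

(A): Parsed as P and ((Q xor not P) -> not Q)

not P = not False = True
Q xor not P = False xor True = True
not Q = not False = True
(Q xor not P) -> not Q = True -> True = True
P and ((Q xor not P) -> not Q) = False and True = False
Thus (A) is false.

(B): This is ((Q nor P) nor not Q) nand not Q.

Q nor P = False nor False = True
not Q = not False = True
(Q nor P) nor not Q = True nor True = False
not Q = not False = True
((Q nor P) nor not Q) nand not Q = False nand True = True
Thus (B) is true.

(A) False / (B) True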